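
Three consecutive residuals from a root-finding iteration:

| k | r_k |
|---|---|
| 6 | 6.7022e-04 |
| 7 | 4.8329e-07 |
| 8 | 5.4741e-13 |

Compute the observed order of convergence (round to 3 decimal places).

1.892

p ≈ ln(r_8/r_7) / ln(r_7/r_6)
  = ln(5.4741e-13/4.8329e-07) / ln(4.8329e-07/6.7022e-04)
  = ln(1.13267e-06) / ln(0.000721092)
  = -13.690933 / -7.234744 ≈ 1.892387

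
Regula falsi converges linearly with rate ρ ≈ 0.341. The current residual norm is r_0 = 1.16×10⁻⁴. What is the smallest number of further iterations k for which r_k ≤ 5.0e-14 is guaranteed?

After k steps, r_k ≈ 1.16×10⁻⁴·0.341^k.
Need 0.341^k ≤ 5.0e-14/1.16×10⁻⁴ = 4.31034e-10.
k ≥ ln(4.31034e-10)/ln(0.341) = -21.5648/-1.07587 = 20.044.
Smallest integer k = 21.

21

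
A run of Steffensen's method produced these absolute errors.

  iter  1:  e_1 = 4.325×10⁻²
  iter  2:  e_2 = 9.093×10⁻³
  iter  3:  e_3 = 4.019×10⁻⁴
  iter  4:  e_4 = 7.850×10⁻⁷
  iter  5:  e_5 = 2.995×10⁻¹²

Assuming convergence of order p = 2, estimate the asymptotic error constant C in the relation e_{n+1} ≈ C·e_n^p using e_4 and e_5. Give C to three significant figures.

4.86

C ≈ e_5 / e_4^2
  = 2.995×10⁻¹² / (7.850×10⁻⁷)^2
  = 2.995×10⁻¹² / 6.16225e-13 ≈ 4.8602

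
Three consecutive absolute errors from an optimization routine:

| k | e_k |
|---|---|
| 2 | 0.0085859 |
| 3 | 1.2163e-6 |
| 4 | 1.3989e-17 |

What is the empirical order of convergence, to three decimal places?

p ≈ ln(e_4/e_3) / ln(e_3/e_2)
  = ln(1.3989e-17/1.2163e-6) / ln(1.2163e-6/0.0085859)
  = ln(1.15013e-11) / ln(0.000141662)
  = -25.188561 / -8.862067 ≈ 2.842290

2.842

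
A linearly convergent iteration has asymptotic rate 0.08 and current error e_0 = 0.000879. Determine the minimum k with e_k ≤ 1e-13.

After k steps, e_k ≈ 0.000879·0.08^k.
Need 0.08^k ≤ 1e-13/0.000879 = 1.13766e-10.
k ≥ ln(1.13766e-10)/ln(0.08) = -22.8969/-2.52573 = 9.065.
Smallest integer k = 10.

10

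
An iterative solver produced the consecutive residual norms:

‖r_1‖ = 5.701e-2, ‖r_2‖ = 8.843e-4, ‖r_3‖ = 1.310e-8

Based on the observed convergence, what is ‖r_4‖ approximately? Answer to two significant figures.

1.7e-21

First estimate the order: p ≈ ln(‖r_3‖/‖r_2‖) / ln(‖r_2‖/‖r_1‖) = ln(1.310e-8/8.843e-4)/ln(8.843e-4/5.701e-2) = ln(1.4814e-05)/ln(0.0155113) ≈ 2.6691.
Then ‖r_4‖ ≈ ‖r_3‖·(‖r_3‖/‖r_2‖)^p = 1.310e-8·(1.4814e-05)^2.6691 = 1.310e-8·1.28837e-13 ≈ 1.688e-21.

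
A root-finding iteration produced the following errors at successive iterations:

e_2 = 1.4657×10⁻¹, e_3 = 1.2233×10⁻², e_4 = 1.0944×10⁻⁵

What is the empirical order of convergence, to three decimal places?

2.826

p ≈ ln(e_4/e_3) / ln(e_3/e_2)
  = ln(1.0944×10⁻⁵/1.2233×10⁻²) / ln(1.2233×10⁻²/1.4657×10⁻¹)
  = ln(0.000894629) / ln(0.0834618)
  = -7.019101 / -2.483366 ≈ 2.826446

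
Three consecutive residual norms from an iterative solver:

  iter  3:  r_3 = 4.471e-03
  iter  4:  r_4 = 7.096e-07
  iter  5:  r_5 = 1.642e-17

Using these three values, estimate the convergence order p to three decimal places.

2.799

p ≈ ln(r_5/r_4) / ln(r_4/r_3)
  = ln(1.642e-17/7.096e-07) / ln(7.096e-07/4.471e-03)
  = ln(2.31398e-11) / ln(0.000158712)
  = -24.489467 / -8.748419 ≈ 2.799302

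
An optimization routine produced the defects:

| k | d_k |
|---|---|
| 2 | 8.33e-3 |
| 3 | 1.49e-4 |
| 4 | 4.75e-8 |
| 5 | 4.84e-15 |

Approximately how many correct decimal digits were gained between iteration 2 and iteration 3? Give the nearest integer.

Digits gained ≈ log₁₀(d_2/d_3) = log₁₀(8.33e-3/1.49e-4) = log₁₀(55.906) ≈ 1.747.

2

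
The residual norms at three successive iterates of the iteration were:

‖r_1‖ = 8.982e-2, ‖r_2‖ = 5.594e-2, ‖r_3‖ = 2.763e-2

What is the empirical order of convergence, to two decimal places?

1.49

p ≈ ln(‖r_3‖/‖r_2‖) / ln(‖r_2‖/‖r_1‖)
  = ln(2.763e-2/5.594e-2) / ln(5.594e-2/8.982e-2)
  = ln(0.493922) / ln(0.622801)
  = -0.70538 / -0.47353 ≈ 1.48962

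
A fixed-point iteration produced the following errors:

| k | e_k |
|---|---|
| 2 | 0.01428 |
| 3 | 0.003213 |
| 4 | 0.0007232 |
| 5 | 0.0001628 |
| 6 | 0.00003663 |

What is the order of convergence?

Consecutive ratios: e_6/e_5 = 0.00003663/0.0001628 = 0.225, e_5/e_4 = 0.0001628/0.0007232 = 0.225111.
p ≈ ln(0.225)/ln(0.225111) = -1.4917/-1.4912 ≈ 1.00.
So the convergence is linear (order 1).

1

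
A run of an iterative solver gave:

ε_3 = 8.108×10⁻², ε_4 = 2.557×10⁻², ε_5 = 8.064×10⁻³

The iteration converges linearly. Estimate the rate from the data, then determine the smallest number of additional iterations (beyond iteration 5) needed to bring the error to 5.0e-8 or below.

Rate ρ ≈ ε_5/ε_4 = 8.064×10⁻³/2.557×10⁻² = 0.3154.
After j more steps, ε_{5+j} ≈ 8.064×10⁻³·ρ^j; need ρ^j ≤ 5.0e-8/8.064×10⁻³ = 6.2004e-06.
j ≥ ln(6.2004e-06)/ln(0.3154) = -11.9909/-1.15391 = 10.392.
So 11 more iterations are needed.

11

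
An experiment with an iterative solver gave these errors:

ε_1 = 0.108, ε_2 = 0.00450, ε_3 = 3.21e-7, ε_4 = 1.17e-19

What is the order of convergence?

Consecutive ratios: ε_4/ε_3 = 1.17e-19/3.21e-7 = 3.64486e-13, ε_3/ε_2 = 3.21e-7/0.00450 = 7.13333e-05.
p ≈ ln(3.64486e-13)/ln(7.13333e-05) = -28.6403/-9.5481 ≈ 3.00.
So the convergence is cubic (order 3).

3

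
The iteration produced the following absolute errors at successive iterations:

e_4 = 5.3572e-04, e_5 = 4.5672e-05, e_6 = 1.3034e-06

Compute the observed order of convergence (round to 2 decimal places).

p ≈ ln(e_6/e_5) / ln(e_5/e_4)
  = ln(1.3034e-06/4.5672e-05) / ln(4.5672e-05/5.3572e-04)
  = ln(0.0285383) / ln(0.0852535)
  = -3.55651 / -2.46213 ≈ 1.44449

1.44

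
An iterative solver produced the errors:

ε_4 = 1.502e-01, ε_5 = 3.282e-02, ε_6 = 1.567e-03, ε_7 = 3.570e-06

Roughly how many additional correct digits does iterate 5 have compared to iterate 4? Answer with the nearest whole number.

1

Digits gained ≈ log₁₀(ε_4/ε_5) = log₁₀(1.502e-01/3.282e-02) = log₁₀(4.57648) ≈ 0.661.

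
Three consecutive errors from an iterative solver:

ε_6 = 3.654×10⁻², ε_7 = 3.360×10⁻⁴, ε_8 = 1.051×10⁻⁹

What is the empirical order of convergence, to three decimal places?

2.703

p ≈ ln(ε_8/ε_7) / ln(ε_7/ε_6)
  = ln(1.051×10⁻⁹/3.360×10⁻⁴) / ln(3.360×10⁻⁴/3.654×10⁻²)
  = ln(3.12798e-06) / ln(0.0091954)
  = -12.675123 / -4.689052 ≈ 2.703131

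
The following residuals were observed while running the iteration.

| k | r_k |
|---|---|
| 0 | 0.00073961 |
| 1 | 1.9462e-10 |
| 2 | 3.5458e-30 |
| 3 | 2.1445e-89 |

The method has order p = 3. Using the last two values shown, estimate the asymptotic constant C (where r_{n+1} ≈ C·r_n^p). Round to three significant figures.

C ≈ r_3 / r_2^3
  = 2.1445e-89 / (3.5458e-30)^3
  = 2.1445e-89 / 4.45803e-89 ≈ 0.48104

0.481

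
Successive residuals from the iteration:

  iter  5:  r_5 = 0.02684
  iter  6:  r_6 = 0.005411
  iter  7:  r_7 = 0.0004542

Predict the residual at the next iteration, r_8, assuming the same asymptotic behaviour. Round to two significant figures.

9.8e-6

First estimate the order: p ≈ ln(r_7/r_6) / ln(r_6/r_5) = ln(0.0004542/0.005411)/ln(0.005411/0.02684) = ln(0.0839401)/ln(0.201602) ≈ 1.5471.
Then r_8 ≈ r_7·(r_7/r_6)^p = 0.0004542·(0.0839401)^1.5471 = 0.0004542·0.0216408 ≈ 9.829e-06.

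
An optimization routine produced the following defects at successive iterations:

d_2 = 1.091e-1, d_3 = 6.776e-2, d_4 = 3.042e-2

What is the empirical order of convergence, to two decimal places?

p ≈ ln(d_4/d_3) / ln(d_3/d_2)
  = ln(3.042e-2/6.776e-2) / ln(6.776e-2/1.091e-1)
  = ln(0.448937) / ln(0.621082)
  = -0.80087 / -0.47629 ≈ 1.68148

1.68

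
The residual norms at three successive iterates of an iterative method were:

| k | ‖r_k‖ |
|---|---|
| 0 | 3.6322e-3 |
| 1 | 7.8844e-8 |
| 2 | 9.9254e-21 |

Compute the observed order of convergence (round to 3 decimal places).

p ≈ ln(‖r_2‖/‖r_1‖) / ln(‖r_1‖/‖r_0‖)
  = ln(9.9254e-21/7.8844e-8) / ln(7.8844e-8/3.6322e-3)
  = ln(1.25887e-13) / ln(2.1707e-05)
  = -29.703392 / -10.737876 ≈ 2.766226

2.766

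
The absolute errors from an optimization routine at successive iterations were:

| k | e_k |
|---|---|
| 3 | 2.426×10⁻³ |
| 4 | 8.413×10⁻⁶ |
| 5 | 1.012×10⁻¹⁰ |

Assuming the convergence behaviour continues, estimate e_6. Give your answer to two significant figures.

First estimate the order: p ≈ ln(e_5/e_4) / ln(e_4/e_3) = ln(1.012×10⁻¹⁰/8.413×10⁻⁶)/ln(8.413×10⁻⁶/2.426×10⁻³) = ln(1.2029e-05)/ln(0.00346785) ≈ 2.0000.
Then e_6 ≈ e_5·(e_5/e_4)^p = 1.012×10⁻¹⁰·(1.2029e-05)^2.0000 = 1.012×10⁻¹⁰·1.44697e-10 ≈ 1.464e-20.

1.5e-20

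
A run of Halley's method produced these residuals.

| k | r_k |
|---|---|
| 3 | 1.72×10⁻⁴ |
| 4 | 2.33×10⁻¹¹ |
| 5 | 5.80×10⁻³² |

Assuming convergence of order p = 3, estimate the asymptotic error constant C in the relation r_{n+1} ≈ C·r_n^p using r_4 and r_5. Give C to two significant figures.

C ≈ r_5 / r_4^3
  = 5.80×10⁻³² / (2.33×10⁻¹¹)^3
  = 5.80×10⁻³² / 1.26493e-32 ≈ 4.5852

4.6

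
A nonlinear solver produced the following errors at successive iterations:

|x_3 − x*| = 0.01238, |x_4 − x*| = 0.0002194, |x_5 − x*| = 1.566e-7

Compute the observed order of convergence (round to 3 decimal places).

p ≈ ln(|x_5 − x*|/|x_4 − x*|) / ln(|x_4 − x*|/|x_3 − x*|)
  = ln(1.566e-7/0.0002194) / ln(0.0002194/0.01238)
  = ln(0.000713765) / ln(0.0177221)
  = -7.244957 / -4.032943 ≈ 1.796444

1.796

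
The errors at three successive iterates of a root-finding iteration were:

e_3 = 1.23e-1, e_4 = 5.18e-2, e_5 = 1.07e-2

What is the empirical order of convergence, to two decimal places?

p ≈ ln(e_5/e_4) / ln(e_4/e_3)
  = ln(1.07e-2/5.18e-2) / ln(5.18e-2/1.23e-1)
  = ln(0.206564) / ln(0.421138)
  = -1.57714 / -0.86479 ≈ 1.82373

1.82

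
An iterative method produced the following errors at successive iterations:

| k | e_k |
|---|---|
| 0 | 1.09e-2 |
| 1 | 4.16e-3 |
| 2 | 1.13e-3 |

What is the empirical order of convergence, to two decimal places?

p ≈ ln(e_2/e_1) / ln(e_1/e_0)
  = ln(1.13e-3/4.16e-3) / ln(4.16e-3/1.09e-2)
  = ln(0.271635) / ln(0.381651)
  = -1.30330 / -0.96325 ≈ 1.35302

1.35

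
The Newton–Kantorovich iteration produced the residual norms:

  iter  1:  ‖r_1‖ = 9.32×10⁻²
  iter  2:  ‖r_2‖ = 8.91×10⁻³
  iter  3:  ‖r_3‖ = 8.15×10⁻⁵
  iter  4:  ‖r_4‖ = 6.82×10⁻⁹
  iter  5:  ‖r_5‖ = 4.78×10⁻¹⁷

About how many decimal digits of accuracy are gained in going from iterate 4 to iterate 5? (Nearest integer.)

8

Digits gained ≈ log₁₀(‖r_4‖/‖r_5‖) = log₁₀(6.82×10⁻⁹/4.78×10⁻¹⁷) = log₁₀(1.42678e+08) ≈ 8.154.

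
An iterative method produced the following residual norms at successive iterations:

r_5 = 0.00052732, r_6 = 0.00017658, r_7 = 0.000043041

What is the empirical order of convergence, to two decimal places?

p ≈ ln(r_7/r_6) / ln(r_6/r_5)
  = ln(0.000043041/0.00017658) / ln(0.00017658/0.00052732)
  = ln(0.243748) / ln(0.334863)
  = -1.41162 / -1.09403 ≈ 1.29029

1.29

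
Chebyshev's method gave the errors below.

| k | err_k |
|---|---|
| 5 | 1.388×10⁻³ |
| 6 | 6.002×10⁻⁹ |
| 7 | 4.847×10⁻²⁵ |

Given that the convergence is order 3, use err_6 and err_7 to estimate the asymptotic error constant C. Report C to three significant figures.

C ≈ err_7 / err_6^3
  = 4.847×10⁻²⁵ / (6.002×10⁻⁹)^3
  = 4.847×10⁻²⁵ / 2.16216e-25 ≈ 2.2417

2.24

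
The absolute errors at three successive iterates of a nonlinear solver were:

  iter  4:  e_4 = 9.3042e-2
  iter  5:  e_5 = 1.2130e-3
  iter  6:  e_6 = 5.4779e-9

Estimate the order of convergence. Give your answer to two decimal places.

p ≈ ln(e_6/e_5) / ln(e_5/e_4)
  = ln(5.4779e-9/1.2130e-3) / ln(1.2130e-3/9.3042e-2)
  = ln(4.51599e-06) / ln(0.0130371)
  = -12.30789 / -4.33996 ≈ 2.83595

2.84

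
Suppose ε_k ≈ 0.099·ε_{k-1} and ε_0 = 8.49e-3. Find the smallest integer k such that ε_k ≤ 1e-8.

After k steps, ε_k ≈ 8.49e-3·0.099^k.
Need 0.099^k ≤ 1e-8/8.49e-3 = 1.17786e-06.
k ≥ ln(1.17786e-06)/ln(0.099) = -13.6518/-2.31264 = 5.903.
Smallest integer k = 6.

6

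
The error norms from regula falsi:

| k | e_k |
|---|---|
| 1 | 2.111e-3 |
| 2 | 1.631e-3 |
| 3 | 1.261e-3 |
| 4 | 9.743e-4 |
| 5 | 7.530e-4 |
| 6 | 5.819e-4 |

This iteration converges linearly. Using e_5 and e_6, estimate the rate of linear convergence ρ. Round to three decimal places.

ρ ≈ e_6/e_5 = 5.819e-4/7.530e-4 = 0.77278

0.773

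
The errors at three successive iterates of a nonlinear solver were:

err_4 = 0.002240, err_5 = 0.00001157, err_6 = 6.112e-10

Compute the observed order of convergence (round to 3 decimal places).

p ≈ ln(err_6/err_5) / ln(err_5/err_4)
  = ln(6.112e-10/0.00001157) / ln(0.00001157/0.002240)
  = ln(5.28263e-05) / ln(0.00516518)
  = -9.848501 / -5.265815 ≈ 1.870271

1.870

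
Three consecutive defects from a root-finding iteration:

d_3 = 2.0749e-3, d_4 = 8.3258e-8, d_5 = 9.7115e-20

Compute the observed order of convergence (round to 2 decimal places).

p ≈ ln(d_5/d_4) / ln(d_4/d_3)
  = ln(9.7115e-20/8.3258e-8) / ln(8.3258e-8/2.0749e-3)
  = ln(1.16643e-12) / ln(4.01263e-05)
  = -27.47707 / -10.12348 ≈ 2.71419

2.71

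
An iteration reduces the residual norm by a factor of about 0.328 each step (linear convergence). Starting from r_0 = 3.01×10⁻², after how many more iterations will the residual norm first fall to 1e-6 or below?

10

After k steps, r_k ≈ 3.01×10⁻²·0.328^k.
Need 0.328^k ≤ 1e-6/3.01×10⁻² = 3.32226e-05.
k ≥ ln(3.32226e-05)/ln(0.328) = -10.3123/-1.11474 = 9.251.
Smallest integer k = 10.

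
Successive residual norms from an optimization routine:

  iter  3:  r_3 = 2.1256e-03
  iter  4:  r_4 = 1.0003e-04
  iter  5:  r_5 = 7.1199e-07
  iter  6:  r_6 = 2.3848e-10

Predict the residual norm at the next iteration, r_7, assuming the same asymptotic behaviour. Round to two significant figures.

5.7e-16

First estimate the order: p ≈ ln(r_6/r_5) / ln(r_5/r_4) = ln(2.3848e-10/7.1199e-07)/ln(7.1199e-07/1.0003e-04) = ln(0.000334949)/ln(0.00711776) ≈ 1.6181.
Then r_7 ≈ r_6·(r_6/r_5)^p = 2.3848e-10·(0.000334949)^1.6181 = 2.3848e-10·2.38269e-06 ≈ 5.682e-16.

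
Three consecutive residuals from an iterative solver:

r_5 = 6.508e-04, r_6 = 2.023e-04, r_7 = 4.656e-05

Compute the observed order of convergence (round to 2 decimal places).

1.26

p ≈ ln(r_7/r_6) / ln(r_6/r_5)
  = ln(4.656e-05/2.023e-04) / ln(2.023e-04/6.508e-04)
  = ln(0.230153) / ln(0.310848)
  = -1.46901 / -1.16845 ≈ 1.25723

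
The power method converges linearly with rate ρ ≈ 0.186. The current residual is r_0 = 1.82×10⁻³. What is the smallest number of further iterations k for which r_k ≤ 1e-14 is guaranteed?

16

After k steps, r_k ≈ 1.82×10⁻³·0.186^k.
Need 0.186^k ≤ 1e-14/1.82×10⁻³ = 5.49451e-12.
k ≥ ln(5.49451e-12)/ln(0.186) = -25.9273/-1.68201 = 15.414.
Smallest integer k = 16.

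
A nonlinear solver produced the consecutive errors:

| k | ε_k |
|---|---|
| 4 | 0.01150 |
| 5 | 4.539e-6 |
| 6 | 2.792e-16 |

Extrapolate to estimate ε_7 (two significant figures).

First estimate the order: p ≈ ln(ε_6/ε_5) / ln(ε_5/ε_4) = ln(2.792e-16/4.539e-6)/ln(4.539e-6/0.01150) = ln(6.15113e-11)/ln(0.000394696) ≈ 3.0000.
Then ε_7 ≈ ε_6·(ε_6/ε_5)^p = 2.792e-16·(6.15113e-11)^3.0000 = 2.792e-16·2.32737e-31 ≈ 6.498e-47.

6.5e-47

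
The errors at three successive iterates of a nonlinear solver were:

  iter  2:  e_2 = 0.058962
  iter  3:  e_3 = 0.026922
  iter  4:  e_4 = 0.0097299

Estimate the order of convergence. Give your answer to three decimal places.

p ≈ ln(e_4/e_3) / ln(e_3/e_2)
  = ln(0.0097299/0.026922) / ln(0.026922/0.058962)
  = ln(0.361411) / ln(0.456599)
  = -1.017739 / -0.783950 ≈ 1.298219

1.298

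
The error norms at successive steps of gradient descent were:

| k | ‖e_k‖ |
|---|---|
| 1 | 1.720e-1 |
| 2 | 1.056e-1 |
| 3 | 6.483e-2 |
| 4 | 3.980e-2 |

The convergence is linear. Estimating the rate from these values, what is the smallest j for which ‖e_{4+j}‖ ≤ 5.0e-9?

Rate ρ ≈ ‖e_4‖/‖e_3‖ = 3.980e-2/6.483e-2 = 0.6139.
After j more steps, ‖e_{4+j}‖ ≈ 3.980e-2·ρ^j; need ρ^j ≤ 5.0e-9/3.980e-2 = 1.25628e-07.
j ≥ ln(1.25628e-07)/ln(0.6139) = -15.8899/-0.48792 = 32.567.
So 33 more iterations are needed.

33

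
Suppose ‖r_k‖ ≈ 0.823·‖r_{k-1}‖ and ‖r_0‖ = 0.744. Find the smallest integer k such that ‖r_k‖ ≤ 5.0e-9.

97

After k steps, ‖r_k‖ ≈ 0.744·0.823^k.
Need 0.823^k ≤ 5.0e-9/0.744 = 6.72043e-09.
k ≥ ln(6.72043e-09)/ln(0.823) = -18.8181/-0.19480 = 96.602.
Smallest integer k = 97.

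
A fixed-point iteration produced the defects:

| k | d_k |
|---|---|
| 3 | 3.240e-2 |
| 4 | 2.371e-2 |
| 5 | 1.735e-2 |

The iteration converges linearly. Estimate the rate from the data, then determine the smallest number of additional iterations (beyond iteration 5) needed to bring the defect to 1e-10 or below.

61

Rate ρ ≈ d_5/d_4 = 1.735e-2/2.371e-2 = 0.7318.
After j more steps, d_{5+j} ≈ 1.735e-2·ρ^j; need ρ^j ≤ 1e-10/1.735e-2 = 5.76369e-09.
j ≥ ln(5.76369e-09)/ln(0.7318) = -18.9717/-0.31225 = 60.758.
So 61 more iterations are needed.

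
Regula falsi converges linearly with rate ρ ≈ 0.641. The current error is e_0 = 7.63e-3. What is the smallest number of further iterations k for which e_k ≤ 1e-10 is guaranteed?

41

After k steps, e_k ≈ 7.63e-3·0.641^k.
Need 0.641^k ≤ 1e-10/7.63e-3 = 1.31062e-08.
k ≥ ln(1.31062e-08)/ln(0.641) = -18.1502/-0.44473 = 40.812.
Smallest integer k = 41.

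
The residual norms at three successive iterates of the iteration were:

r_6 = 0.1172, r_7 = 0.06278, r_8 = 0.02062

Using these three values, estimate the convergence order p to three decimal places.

p ≈ ln(r_8/r_7) / ln(r_7/r_6)
  = ln(0.02062/0.06278) / ln(0.06278/0.1172)
  = ln(0.328449) / ln(0.535666)
  = -1.113374 / -0.624244 ≈ 1.783556

1.784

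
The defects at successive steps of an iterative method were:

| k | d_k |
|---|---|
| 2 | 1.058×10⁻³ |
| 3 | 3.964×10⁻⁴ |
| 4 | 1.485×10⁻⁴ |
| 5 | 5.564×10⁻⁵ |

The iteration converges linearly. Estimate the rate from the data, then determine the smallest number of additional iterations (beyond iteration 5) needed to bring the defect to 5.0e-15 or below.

Rate ρ ≈ d_5/d_4 = 5.564×10⁻⁵/1.485×10⁻⁴ = 0.3747.
After j more steps, d_{5+j} ≈ 5.564×10⁻⁵·ρ^j; need ρ^j ≤ 5.0e-15/5.564×10⁻⁵ = 8.98634e-11.
j ≥ ln(8.98634e-11)/ln(0.3747) = -23.1327/-0.98163 = 23.566.
So 24 more iterations are needed.

24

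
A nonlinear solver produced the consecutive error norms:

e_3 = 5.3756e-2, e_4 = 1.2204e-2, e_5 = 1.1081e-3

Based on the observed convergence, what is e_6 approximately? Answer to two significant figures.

First estimate the order: p ≈ ln(e_5/e_4) / ln(e_4/e_3) = ln(1.1081e-3/1.2204e-2)/ln(1.2204e-2/5.3756e-2) = ln(0.0907981)/ln(0.227026) ≈ 1.6181.
Then e_6 ≈ e_5·(e_5/e_4)^p = 1.1081e-3·(0.0907981)^1.6181 = 1.1081e-3·0.0206093 ≈ 2.284e-05.

2.3e-5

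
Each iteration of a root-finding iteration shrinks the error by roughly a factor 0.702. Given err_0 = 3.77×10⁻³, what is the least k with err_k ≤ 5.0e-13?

65

After k steps, err_k ≈ 3.77×10⁻³·0.702^k.
Need 0.702^k ≤ 5.0e-13/3.77×10⁻³ = 1.32626e-10.
k ≥ ln(1.32626e-10)/ln(0.702) = -22.7435/-0.35382 = 64.280.
Smallest integer k = 65.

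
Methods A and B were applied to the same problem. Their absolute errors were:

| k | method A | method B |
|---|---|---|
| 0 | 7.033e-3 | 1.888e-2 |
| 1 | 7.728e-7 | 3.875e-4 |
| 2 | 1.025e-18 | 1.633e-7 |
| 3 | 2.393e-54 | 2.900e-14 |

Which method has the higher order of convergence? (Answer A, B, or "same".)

Method A: p ≈ ln(2.393e-54/1.025e-18)/ln(1.025e-18/7.728e-7) ≈ 3.00.
Method B: p ≈ ln(2.900e-14/1.633e-7)/ln(1.633e-7/3.875e-4) ≈ 2.00.
Method A has the higher order (≈3.0 vs ≈2.0).

A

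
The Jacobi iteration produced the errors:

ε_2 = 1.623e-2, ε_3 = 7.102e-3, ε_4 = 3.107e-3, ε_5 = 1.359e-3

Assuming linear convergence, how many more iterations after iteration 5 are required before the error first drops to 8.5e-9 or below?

15

Rate ρ ≈ ε_5/ε_4 = 1.359e-3/3.107e-3 = 0.4374.
After j more steps, ε_{5+j} ≈ 1.359e-3·ρ^j; need ρ^j ≤ 8.5e-9/1.359e-3 = 6.2546e-06.
j ≥ ln(6.2546e-06)/ln(0.4374) = -11.9822/-0.82691 = 14.490.
So 15 more iterations are needed.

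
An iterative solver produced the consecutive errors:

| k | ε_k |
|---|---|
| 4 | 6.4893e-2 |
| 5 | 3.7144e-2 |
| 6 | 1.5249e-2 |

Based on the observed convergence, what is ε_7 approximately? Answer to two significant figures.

First estimate the order: p ≈ ln(ε_6/ε_5) / ln(ε_5/ε_4) = ln(1.5249e-2/3.7144e-2)/ln(3.7144e-2/6.4893e-2) = ln(0.410537)/ln(0.572388) ≈ 1.5957.
Then ε_7 ≈ ε_6·(ε_6/ε_5)^p = 1.5249e-2·(0.410537)^1.5957 = 1.5249e-2·0.241561 ≈ 0.003684.

3.7e-3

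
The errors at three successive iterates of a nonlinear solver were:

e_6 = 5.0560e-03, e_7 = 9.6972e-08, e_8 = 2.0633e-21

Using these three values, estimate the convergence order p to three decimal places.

p ≈ ln(e_8/e_7) / ln(e_7/e_6)
  = ln(2.0633e-21/9.6972e-08) / ln(9.6972e-08/5.0560e-03)
  = ln(2.12773e-14) / ln(1.91796e-05)
  = -31.481136 / -10.861663 ≈ 2.898372

2.898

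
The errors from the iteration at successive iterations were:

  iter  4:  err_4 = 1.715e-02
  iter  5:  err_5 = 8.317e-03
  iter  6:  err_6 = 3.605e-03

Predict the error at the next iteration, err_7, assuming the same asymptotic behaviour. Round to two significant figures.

1.4e-3

First estimate the order: p ≈ ln(err_6/err_5) / ln(err_5/err_4) = ln(3.605e-03/8.317e-03)/ln(8.317e-03/1.715e-02) = ln(0.43345)/ln(0.484956) ≈ 1.1552.
Then err_7 ≈ err_6·(err_6/err_5)^p = 3.605e-03·(0.43345)^1.1552 = 3.605e-03·0.380708 ≈ 0.001372.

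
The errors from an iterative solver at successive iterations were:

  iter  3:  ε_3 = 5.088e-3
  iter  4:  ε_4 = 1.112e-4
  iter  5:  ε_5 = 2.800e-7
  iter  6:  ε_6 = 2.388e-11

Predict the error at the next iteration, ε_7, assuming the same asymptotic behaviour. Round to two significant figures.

1.0e-17

First estimate the order: p ≈ ln(ε_6/ε_5) / ln(ε_5/ε_4) = ln(2.388e-11/2.800e-7)/ln(2.800e-7/1.112e-4) = ln(8.52857e-05)/ln(0.00251799) ≈ 1.5657.
Then ε_7 ≈ ε_6·(ε_6/ε_5)^p = 2.388e-11·(8.52857e-05)^1.5657 = 2.388e-11·4.25572e-07 ≈ 1.016e-17.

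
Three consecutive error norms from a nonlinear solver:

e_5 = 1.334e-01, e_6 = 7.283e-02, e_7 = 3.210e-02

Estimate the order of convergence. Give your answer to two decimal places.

p ≈ ln(e_7/e_6) / ln(e_6/e_5)
  = ln(3.210e-02/7.283e-02) / ln(7.283e-02/1.334e-01)
  = ln(0.440752) / ln(0.545952)
  = -0.81927 / -0.60522 ≈ 1.35367

1.35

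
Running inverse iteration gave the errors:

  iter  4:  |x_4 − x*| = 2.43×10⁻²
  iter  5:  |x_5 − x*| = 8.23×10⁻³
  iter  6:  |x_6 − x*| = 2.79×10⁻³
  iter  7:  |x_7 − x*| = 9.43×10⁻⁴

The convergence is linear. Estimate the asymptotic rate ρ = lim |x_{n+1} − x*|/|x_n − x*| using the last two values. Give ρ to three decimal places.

0.338

ρ ≈ |x_7 − x*|/|x_6 − x*| = 9.43×10⁻⁴/2.79×10⁻³ = 0.33799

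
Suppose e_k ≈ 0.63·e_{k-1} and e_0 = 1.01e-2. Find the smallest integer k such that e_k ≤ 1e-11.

45

After k steps, e_k ≈ 1.01e-2·0.63^k.
Need 0.63^k ≤ 1e-11/1.01e-2 = 9.90099e-10.
k ≥ ln(9.90099e-10)/ln(0.63) = -20.7332/-0.46204 = 44.873.
Smallest integer k = 45.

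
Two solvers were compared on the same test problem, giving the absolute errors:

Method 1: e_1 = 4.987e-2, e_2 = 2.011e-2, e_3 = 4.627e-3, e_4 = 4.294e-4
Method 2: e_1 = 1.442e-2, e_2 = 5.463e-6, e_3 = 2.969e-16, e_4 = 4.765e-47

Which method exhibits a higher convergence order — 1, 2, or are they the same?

2

Method 1: p ≈ ln(4.294e-4/4.627e-3)/ln(4.627e-3/2.011e-2) ≈ 1.62.
Method 2: p ≈ ln(4.765e-47/2.969e-16)/ln(2.969e-16/5.463e-6) ≈ 3.00.
Method 2 has the higher order (≈3.0 vs ≈1.6).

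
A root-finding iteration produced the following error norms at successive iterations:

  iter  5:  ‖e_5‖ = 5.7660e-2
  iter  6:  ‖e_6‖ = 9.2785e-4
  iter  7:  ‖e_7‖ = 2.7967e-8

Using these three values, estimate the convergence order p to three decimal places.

p ≈ ln(‖e_7‖/‖e_6‖) / ln(‖e_6‖/‖e_5‖)
  = ln(2.7967e-8/9.2785e-4) / ln(9.2785e-4/5.7660e-2)
  = ln(3.01417e-05) / ln(0.0160917)
  = -10.409601 / -4.129452 ≈ 2.520819

2.521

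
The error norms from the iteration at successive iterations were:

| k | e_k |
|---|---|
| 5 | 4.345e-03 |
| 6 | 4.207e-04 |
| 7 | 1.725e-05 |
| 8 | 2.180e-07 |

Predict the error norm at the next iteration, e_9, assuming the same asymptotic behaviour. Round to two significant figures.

5.5e-10

First estimate the order: p ≈ ln(e_8/e_7) / ln(e_7/e_6) = ln(2.180e-07/1.725e-05)/ln(1.725e-05/4.207e-04) = ln(0.0126377)/ln(0.0410031) ≈ 1.3685.
Then e_9 ≈ e_8·(e_8/e_7)^p = 2.180e-07·(0.0126377)^1.3685 = 2.180e-07·0.00252425 ≈ 5.503e-10.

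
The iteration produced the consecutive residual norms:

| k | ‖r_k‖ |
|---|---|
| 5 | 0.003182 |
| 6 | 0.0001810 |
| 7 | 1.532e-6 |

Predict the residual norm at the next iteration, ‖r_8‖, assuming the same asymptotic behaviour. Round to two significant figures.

5.4e-10

First estimate the order: p ≈ ln(‖r_7‖/‖r_6‖) / ln(‖r_6‖/‖r_5‖) = ln(1.532e-6/0.0001810)/ln(0.0001810/0.003182) = ln(0.00846409)/ln(0.0568825) ≈ 1.6646.
Then ‖r_8‖ ≈ ‖r_7‖·(‖r_7‖/‖r_6‖)^p = 1.532e-6·(0.00846409)^1.6646 = 1.532e-6·0.000355018 ≈ 5.439e-10.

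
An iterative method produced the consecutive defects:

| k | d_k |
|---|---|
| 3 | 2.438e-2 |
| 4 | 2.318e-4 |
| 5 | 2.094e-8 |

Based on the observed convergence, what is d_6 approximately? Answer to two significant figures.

First estimate the order: p ≈ ln(d_5/d_4) / ln(d_4/d_3) = ln(2.094e-8/2.318e-4)/ln(2.318e-4/2.438e-2) = ln(9.03365e-05)/ln(0.00950779) ≈ 2.0001.
Then d_6 ≈ d_5·(d_5/d_4)^p = 2.094e-8·(9.03365e-05)^2.0001 = 2.094e-8·8.15309e-09 ≈ 1.707e-16.

1.7e-16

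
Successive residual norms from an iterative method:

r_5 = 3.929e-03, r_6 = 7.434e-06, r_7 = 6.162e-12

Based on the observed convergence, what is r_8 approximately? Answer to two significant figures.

1.6e-25

First estimate the order: p ≈ ln(r_7/r_6) / ln(r_6/r_5) = ln(6.162e-12/7.434e-06)/ln(7.434e-06/3.929e-03) = ln(8.28894e-07)/ln(0.00189208) ≈ 2.2333.
Then r_8 ≈ r_7·(r_7/r_6)^p = 6.162e-12·(8.28894e-07)^2.2333 = 6.162e-12·2.61929e-14 ≈ 1.614e-25.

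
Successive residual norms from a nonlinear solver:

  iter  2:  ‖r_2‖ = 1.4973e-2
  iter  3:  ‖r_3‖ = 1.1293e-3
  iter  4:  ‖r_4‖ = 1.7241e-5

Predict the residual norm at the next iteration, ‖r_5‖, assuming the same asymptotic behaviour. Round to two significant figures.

2.0e-8

First estimate the order: p ≈ ln(‖r_4‖/‖r_3‖) / ln(‖r_3‖/‖r_2‖) = ln(1.7241e-5/1.1293e-3)/ln(1.1293e-3/1.4973e-2) = ln(0.015267)/ln(0.0754224) ≈ 1.6180.
Then ‖r_5‖ ≈ ‖r_4‖·(‖r_4‖/‖r_3‖)^p = 1.7241e-5·(0.015267)^1.6180 = 1.7241e-5·0.00115163 ≈ 1.986e-08.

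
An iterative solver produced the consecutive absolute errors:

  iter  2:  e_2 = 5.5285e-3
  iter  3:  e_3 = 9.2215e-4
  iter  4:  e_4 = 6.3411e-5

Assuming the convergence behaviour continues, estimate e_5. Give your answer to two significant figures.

First estimate the order: p ≈ ln(e_4/e_3) / ln(e_3/e_2) = ln(6.3411e-5/9.2215e-4)/ln(9.2215e-4/5.5285e-3) = ln(0.0687643)/ln(0.166799) ≈ 1.4948.
Then e_5 ≈ e_4·(e_4/e_3)^p = 6.3411e-5·(0.0687643)^1.4948 = 6.3411e-5·0.0182848 ≈ 1.159e-06.

1.2e-6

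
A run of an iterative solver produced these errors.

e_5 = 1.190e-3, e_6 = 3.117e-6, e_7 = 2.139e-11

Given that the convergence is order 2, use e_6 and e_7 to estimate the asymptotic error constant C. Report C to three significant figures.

C ≈ e_7 / e_6^2
  = 2.139e-11 / (3.117e-6)^2
  = 2.139e-11 / 9.71569e-12 ≈ 2.2016

2.20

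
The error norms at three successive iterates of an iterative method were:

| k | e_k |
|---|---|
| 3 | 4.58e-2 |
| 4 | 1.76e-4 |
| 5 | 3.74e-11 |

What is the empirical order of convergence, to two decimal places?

p ≈ ln(e_5/e_4) / ln(e_4/e_3)
  = ln(3.74e-11/1.76e-4) / ln(1.76e-4/4.58e-2)
  = ln(2.125e-07) / ln(0.00384279)
  = -15.36432 / -5.56156 ≈ 2.76259

2.76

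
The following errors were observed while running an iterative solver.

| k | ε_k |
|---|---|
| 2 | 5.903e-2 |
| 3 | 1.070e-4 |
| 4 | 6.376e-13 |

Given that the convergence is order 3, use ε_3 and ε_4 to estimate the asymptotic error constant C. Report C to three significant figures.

C ≈ ε_4 / ε_3^3
  = 6.376e-13 / (1.070e-4)^3
  = 6.376e-13 / 1.22504e-12 ≈ 0.52047

0.520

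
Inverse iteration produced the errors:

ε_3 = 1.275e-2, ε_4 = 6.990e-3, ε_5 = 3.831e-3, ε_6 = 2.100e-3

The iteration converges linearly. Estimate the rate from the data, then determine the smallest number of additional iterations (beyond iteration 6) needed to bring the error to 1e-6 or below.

13

Rate ρ ≈ ε_6/ε_5 = 2.100e-3/3.831e-3 = 0.5482.
After j more steps, ε_{6+j} ≈ 2.100e-3·ρ^j; need ρ^j ≤ 1e-6/2.100e-3 = 0.00047619.
j ≥ ln(0.00047619)/ln(0.5482) = -7.6497/-0.60112 = 12.726.
So 13 more iterations are needed.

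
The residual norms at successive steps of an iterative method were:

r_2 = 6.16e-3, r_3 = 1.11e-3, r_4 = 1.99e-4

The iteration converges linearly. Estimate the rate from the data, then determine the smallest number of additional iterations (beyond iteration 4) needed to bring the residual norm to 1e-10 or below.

Rate ρ ≈ r_4/r_3 = 1.99e-4/1.11e-3 = 0.1793.
After j more steps, r_{4+j} ≈ 1.99e-4·ρ^j; need ρ^j ≤ 1e-10/1.99e-4 = 5.02513e-07.
j ≥ ln(5.02513e-07)/ln(0.1793) = -14.5036/-1.71869 = 8.439.
So 9 more iterations are needed.

9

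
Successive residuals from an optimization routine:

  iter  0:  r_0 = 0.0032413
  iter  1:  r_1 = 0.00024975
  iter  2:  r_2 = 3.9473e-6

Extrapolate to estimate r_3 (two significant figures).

First estimate the order: p ≈ ln(r_2/r_1) / ln(r_1/r_0) = ln(3.9473e-6/0.00024975)/ln(0.00024975/0.0032413) = ln(0.015805)/ln(0.0770524) ≈ 1.6180.
Then r_3 ≈ r_2·(r_2/r_1)^p = 3.9473e-6·(0.015805)^1.6180 = 3.9473e-6·0.00121801 ≈ 4.808e-09.

4.8e-9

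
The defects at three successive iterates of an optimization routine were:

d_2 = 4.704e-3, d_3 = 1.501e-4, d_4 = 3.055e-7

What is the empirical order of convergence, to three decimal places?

p ≈ ln(d_4/d_3) / ln(d_3/d_2)
  = ln(3.055e-7/1.501e-4) / ln(1.501e-4/4.704e-3)
  = ln(0.00203531) / ln(0.031909)
  = -6.197107 / -3.444867 ≈ 1.798939

1.799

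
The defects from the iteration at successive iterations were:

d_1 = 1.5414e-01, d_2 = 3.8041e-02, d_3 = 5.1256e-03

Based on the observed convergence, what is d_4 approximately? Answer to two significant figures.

2.9e-4

First estimate the order: p ≈ ln(d_3/d_2) / ln(d_2/d_1) = ln(5.1256e-03/3.8041e-02)/ln(3.8041e-02/1.5414e-01) = ln(0.134739)/ln(0.246795) ≈ 1.4325.
Then d_4 ≈ d_3·(d_3/d_2)^p = 5.1256e-03·(0.134739)^1.4325 = 5.1256e-03·0.0566238 ≈ 0.0002902.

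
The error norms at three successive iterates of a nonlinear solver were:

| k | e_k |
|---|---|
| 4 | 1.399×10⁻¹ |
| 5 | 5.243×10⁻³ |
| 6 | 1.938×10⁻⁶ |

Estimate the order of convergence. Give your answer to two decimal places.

2.41

p ≈ ln(e_6/e_5) / ln(e_5/e_4)
  = ln(1.938×10⁻⁶/5.243×10⁻³) / ln(5.243×10⁻³/1.399×10⁻¹)
  = ln(0.000369636) / ln(0.0374768)
  = -7.90299 / -3.28403 ≈ 2.40649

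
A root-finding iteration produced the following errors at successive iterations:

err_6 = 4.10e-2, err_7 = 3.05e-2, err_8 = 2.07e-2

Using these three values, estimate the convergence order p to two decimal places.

1.31

p ≈ ln(err_8/err_7) / ln(err_7/err_6)
  = ln(2.07e-2/3.05e-2) / ln(3.05e-2/4.10e-2)
  = ln(0.678689) / ln(0.743902)
  = -0.38759 / -0.29585 ≈ 1.31009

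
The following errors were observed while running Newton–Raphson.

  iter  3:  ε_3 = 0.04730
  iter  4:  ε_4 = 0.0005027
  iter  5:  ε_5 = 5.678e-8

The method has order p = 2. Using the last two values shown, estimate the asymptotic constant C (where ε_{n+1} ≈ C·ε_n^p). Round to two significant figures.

C ≈ ε_5 / ε_4^2
  = 5.678e-8 / (0.0005027)^2
  = 5.678e-8 / 2.52707e-07 ≈ 0.22469

0.22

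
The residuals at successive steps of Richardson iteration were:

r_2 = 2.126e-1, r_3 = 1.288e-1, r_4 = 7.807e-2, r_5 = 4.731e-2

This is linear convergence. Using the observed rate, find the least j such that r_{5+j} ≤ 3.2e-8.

Rate ρ ≈ r_5/r_4 = 4.731e-2/7.807e-2 = 0.6060.
After j more steps, r_{5+j} ≈ 4.731e-2·ρ^j; need ρ^j ≤ 3.2e-8/4.731e-2 = 6.7639e-07.
j ≥ ln(6.7639e-07)/ln(0.6060) = -14.2065/-0.50088 = 28.363.
So 29 more iterations are needed.

29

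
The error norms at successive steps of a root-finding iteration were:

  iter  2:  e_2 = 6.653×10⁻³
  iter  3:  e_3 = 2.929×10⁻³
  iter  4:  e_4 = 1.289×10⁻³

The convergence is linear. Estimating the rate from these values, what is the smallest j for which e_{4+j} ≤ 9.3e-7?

Rate ρ ≈ e_4/e_3 = 1.289×10⁻³/2.929×10⁻³ = 0.4401.
After j more steps, e_{4+j} ≈ 1.289×10⁻³·ρ^j; need ρ^j ≤ 9.3e-7/1.289×10⁻³ = 0.00072149.
j ≥ ln(0.00072149)/ln(0.4401) = -7.2342/-0.82075 = 8.814.
So 9 more iterations are needed.

9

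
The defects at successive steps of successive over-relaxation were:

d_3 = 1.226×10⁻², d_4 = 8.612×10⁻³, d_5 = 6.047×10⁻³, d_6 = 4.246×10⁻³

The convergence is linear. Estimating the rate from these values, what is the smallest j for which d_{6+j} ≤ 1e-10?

50

Rate ρ ≈ d_6/d_5 = 4.246×10⁻³/6.047×10⁻³ = 0.7022.
After j more steps, d_{6+j} ≈ 4.246×10⁻³·ρ^j; need ρ^j ≤ 1e-10/4.246×10⁻³ = 2.35516e-08.
j ≥ ln(2.35516e-08)/ln(0.7022) = -17.5641/-0.35354 = 49.681.
So 50 more iterations are needed.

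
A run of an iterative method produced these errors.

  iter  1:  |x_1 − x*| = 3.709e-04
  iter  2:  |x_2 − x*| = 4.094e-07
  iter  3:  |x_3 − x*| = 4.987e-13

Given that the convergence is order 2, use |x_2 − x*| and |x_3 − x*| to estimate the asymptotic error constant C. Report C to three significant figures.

C ≈ |x_3 − x*| / |x_2 − x*|^2
  = 4.987e-13 / (4.094e-07)^2
  = 4.987e-13 / 1.67608e-13 ≈ 2.9754

2.98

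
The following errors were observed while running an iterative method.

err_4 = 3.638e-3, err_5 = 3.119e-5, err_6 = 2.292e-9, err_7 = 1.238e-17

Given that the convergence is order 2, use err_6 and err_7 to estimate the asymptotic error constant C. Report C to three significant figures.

C ≈ err_7 / err_6^2
  = 1.238e-17 / (2.292e-9)^2
  = 1.238e-17 / 5.25326e-18 ≈ 2.3566

2.36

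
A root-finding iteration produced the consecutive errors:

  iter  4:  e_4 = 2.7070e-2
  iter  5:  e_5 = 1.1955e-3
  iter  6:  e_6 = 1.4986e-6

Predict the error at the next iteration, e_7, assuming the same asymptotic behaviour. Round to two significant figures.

First estimate the order: p ≈ ln(e_6/e_5) / ln(e_5/e_4) = ln(1.4986e-6/1.1955e-3)/ln(1.1955e-3/2.7070e-2) = ln(0.00125353)/ln(0.0441633) ≈ 2.1417.
Then e_7 ≈ e_6·(e_6/e_5)^p = 1.4986e-6·(0.00125353)^2.1417 = 1.4986e-6·6.09642e-07 ≈ 9.136e-13.

9.1e-13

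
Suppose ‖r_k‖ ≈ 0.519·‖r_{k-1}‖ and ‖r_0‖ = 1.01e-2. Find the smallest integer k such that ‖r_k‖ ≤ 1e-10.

After k steps, ‖r_k‖ ≈ 1.01e-2·0.519^k.
Need 0.519^k ≤ 1e-10/1.01e-2 = 9.90099e-09.
k ≥ ln(9.90099e-09)/ln(0.519) = -18.4306/-0.65585 = 28.102.
Smallest integer k = 29.

29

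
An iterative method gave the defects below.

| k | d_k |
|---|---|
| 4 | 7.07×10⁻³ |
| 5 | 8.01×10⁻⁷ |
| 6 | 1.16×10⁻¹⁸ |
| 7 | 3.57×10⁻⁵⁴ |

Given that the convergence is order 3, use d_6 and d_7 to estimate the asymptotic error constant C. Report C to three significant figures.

C ≈ d_7 / d_6^3
  = 3.57×10⁻⁵⁴ / (1.16×10⁻¹⁸)^3
  = 3.57×10⁻⁵⁴ / 1.5609e-54 ≈ 2.2871

2.29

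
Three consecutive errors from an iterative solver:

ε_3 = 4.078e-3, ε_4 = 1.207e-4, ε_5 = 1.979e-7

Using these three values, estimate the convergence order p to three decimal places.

1.822

p ≈ ln(ε_5/ε_4) / ln(ε_4/ε_3)
  = ln(1.979e-7/1.207e-4) / ln(1.207e-4/4.078e-3)
  = ln(0.0016396) / ln(0.0295978)
  = -6.413303 / -3.520055 ≈ 1.821933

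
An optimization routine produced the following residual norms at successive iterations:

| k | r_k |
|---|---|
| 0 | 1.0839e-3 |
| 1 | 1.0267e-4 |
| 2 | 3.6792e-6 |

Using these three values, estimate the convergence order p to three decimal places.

p ≈ ln(r_2/r_1) / ln(r_1/r_0)
  = ln(3.6792e-6/1.0267e-4) / ln(1.0267e-4/1.0839e-3)
  = ln(0.0358352) / ln(0.0947228)
  = -3.328825 / -2.356801 ≈ 1.412434

1.412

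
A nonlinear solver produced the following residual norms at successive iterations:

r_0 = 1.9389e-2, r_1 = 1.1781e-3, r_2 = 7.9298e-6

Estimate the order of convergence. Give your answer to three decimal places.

p ≈ ln(r_2/r_1) / ln(r_1/r_0)
  = ln(7.9298e-6/1.1781e-3) / ln(1.1781e-3/1.9389e-2)
  = ln(0.00673101) / ln(0.0607613)
  = -5.001030 / -2.800802 ≈ 1.785571

1.786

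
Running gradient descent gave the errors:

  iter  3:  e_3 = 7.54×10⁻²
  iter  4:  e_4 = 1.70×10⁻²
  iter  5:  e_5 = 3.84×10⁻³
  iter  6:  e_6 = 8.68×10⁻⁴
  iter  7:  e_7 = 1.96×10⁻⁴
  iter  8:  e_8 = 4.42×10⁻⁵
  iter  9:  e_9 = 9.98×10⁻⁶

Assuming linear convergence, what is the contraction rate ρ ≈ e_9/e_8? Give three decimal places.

ρ ≈ e_9/e_8 = 9.98×10⁻⁶/4.42×10⁻⁵ = 0.22579

0.226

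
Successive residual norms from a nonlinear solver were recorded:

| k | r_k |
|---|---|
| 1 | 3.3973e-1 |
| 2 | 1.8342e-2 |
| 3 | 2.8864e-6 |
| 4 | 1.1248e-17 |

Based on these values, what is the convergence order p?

Consecutive ratios: r_4/r_3 = 1.1248e-17/2.8864e-6 = 3.8969e-12, r_3/r_2 = 2.8864e-6/1.8342e-2 = 0.000157366.
p ≈ ln(3.8969e-12)/ln(0.000157366) = -26.2708/-8.7569 ≈ 3.00.
So the convergence is cubic (order 3).

3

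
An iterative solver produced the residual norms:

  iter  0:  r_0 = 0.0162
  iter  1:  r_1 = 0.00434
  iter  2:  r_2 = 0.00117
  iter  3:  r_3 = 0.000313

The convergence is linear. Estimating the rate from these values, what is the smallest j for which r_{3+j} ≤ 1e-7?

Rate ρ ≈ r_3/r_2 = 0.000313/0.00117 = 0.2675.
After j more steps, r_{3+j} ≈ 0.000313·ρ^j; need ρ^j ≤ 1e-7/0.000313 = 0.000319489.
j ≥ ln(0.000319489)/ln(0.2675) = -8.0488/-1.31864 = 6.104.
So 7 more iterations are needed.

7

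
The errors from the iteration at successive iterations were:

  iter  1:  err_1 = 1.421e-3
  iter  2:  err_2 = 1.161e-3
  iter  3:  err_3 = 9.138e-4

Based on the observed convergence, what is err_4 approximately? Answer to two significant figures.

First estimate the order: p ≈ ln(err_3/err_2) / ln(err_2/err_1) = ln(9.138e-4/1.161e-3)/ln(1.161e-3/1.421e-3) = ln(0.78708)/ln(0.81703) ≈ 1.1848.
Then err_4 ≈ err_3·(err_3/err_2)^p = 9.138e-4·(0.78708)^1.1848 = 9.138e-4·0.753014 ≈ 0.0006881.

6.9e-4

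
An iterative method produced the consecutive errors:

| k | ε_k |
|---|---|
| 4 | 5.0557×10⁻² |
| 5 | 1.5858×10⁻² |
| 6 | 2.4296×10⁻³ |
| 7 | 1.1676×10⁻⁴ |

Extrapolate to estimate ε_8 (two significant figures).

8.6e-7

First estimate the order: p ≈ ln(ε_7/ε_6) / ln(ε_6/ε_5) = ln(1.1676×10⁻⁴/2.4296×10⁻³)/ln(2.4296×10⁻³/1.5858×10⁻²) = ln(0.0480573)/ln(0.15321) ≈ 1.6180.
Then ε_8 ≈ ε_7·(ε_7/ε_6)^p = 1.1676×10⁻⁴·(0.0480573)^1.6180 = 1.1676×10⁻⁴·0.00736354 ≈ 8.598e-07.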